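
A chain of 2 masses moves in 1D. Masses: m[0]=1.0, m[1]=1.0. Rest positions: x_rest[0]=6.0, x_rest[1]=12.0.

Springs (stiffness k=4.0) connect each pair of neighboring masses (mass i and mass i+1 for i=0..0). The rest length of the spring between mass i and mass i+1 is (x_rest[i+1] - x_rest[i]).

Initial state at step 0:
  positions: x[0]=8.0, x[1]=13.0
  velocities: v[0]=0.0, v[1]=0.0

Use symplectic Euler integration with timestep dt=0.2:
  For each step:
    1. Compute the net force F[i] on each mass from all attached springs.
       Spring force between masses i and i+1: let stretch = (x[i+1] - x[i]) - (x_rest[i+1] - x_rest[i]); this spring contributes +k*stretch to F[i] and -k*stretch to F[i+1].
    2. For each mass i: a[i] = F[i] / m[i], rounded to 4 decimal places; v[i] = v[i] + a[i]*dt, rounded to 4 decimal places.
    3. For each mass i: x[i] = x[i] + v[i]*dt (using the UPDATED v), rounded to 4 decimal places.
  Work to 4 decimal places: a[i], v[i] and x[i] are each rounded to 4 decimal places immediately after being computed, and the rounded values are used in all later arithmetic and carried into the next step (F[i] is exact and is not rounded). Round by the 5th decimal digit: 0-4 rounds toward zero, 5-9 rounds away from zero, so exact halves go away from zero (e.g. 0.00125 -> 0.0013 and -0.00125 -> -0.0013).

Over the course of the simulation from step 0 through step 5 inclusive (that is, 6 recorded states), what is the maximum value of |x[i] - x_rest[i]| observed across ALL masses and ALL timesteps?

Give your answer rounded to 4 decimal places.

Step 0: x=[8.0000 13.0000] v=[0.0000 0.0000]
Step 1: x=[7.8400 13.1600] v=[-0.8000 0.8000]
Step 2: x=[7.5712 13.4288] v=[-1.3440 1.3440]
Step 3: x=[7.2796 13.7204] v=[-1.4579 1.4579]
Step 4: x=[7.0585 13.9415] v=[-1.1053 1.1053]
Step 5: x=[6.9787 14.0213] v=[-0.3989 0.3989]
Max displacement = 2.0213

Answer: 2.0213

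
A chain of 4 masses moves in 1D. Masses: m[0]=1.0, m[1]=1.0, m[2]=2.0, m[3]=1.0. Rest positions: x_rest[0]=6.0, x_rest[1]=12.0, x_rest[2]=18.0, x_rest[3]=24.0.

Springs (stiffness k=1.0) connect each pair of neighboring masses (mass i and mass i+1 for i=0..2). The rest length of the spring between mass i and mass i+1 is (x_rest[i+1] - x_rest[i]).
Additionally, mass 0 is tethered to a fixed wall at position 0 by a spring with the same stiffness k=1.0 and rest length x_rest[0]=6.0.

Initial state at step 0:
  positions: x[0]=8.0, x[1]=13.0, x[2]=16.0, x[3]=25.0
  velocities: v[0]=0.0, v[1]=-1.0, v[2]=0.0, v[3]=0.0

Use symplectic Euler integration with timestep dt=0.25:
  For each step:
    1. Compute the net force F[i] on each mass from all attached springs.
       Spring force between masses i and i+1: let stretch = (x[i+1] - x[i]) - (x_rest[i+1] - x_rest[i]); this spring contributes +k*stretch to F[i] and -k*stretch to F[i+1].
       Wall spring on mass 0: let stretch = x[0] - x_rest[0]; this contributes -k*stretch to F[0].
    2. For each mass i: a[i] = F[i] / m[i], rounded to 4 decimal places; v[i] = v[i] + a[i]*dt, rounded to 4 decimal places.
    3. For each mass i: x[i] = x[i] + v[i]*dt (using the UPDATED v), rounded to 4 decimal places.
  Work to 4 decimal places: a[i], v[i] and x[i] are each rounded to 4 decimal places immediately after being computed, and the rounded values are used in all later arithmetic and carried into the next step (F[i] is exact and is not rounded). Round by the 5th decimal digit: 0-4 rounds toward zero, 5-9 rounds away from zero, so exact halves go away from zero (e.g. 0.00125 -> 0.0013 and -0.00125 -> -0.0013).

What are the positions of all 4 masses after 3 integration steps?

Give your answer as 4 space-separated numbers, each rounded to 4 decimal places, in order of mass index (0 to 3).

Answer: 6.8936 11.6955 16.9904 23.9889

Derivation:
Step 0: x=[8.0000 13.0000 16.0000 25.0000] v=[0.0000 -1.0000 0.0000 0.0000]
Step 1: x=[7.8125 12.6250 16.1875 24.8125] v=[-0.7500 -1.5000 0.7500 -0.7500]
Step 2: x=[7.4375 12.1719 16.5332 24.4609] v=[-1.5000 -1.8125 1.3828 -1.4063]
Step 3: x=[6.8936 11.6955 16.9904 23.9889] v=[-2.1758 -1.9058 1.8286 -1.8882]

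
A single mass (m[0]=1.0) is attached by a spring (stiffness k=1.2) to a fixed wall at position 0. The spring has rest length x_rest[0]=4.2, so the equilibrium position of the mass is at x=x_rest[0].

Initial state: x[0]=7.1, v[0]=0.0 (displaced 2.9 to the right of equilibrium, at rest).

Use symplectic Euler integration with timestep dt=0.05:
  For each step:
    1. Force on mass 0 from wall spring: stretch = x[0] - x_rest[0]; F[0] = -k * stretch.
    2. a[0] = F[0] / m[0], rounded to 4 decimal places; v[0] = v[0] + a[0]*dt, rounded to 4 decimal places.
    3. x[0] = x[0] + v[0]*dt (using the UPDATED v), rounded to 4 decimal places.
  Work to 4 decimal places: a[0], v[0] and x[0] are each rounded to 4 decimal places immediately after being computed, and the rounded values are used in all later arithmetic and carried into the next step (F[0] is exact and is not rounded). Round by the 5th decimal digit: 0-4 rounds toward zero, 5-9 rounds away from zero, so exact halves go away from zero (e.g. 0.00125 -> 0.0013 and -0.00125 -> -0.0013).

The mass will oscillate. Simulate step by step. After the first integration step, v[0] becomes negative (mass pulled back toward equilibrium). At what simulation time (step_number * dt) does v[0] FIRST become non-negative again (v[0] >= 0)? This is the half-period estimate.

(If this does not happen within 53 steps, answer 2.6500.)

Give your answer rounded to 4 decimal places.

Step 0: x=[7.1000] v=[0.0000]
Step 1: x=[7.0913] v=[-0.1740]
Step 2: x=[7.0739] v=[-0.3475]
Step 3: x=[7.0479] v=[-0.5199]
Step 4: x=[7.0134] v=[-0.6908]
Step 5: x=[6.9704] v=[-0.8596]
Step 6: x=[6.9191] v=[-1.0258]
Step 7: x=[6.8597] v=[-1.1889]
Step 8: x=[6.7923] v=[-1.3485]
Step 9: x=[6.7171] v=[-1.5040]
Step 10: x=[6.6344] v=[-1.6550]
Step 11: x=[6.5443] v=[-1.8011]
Step 12: x=[6.4472] v=[-1.9418]
Step 13: x=[6.3434] v=[-2.0766]
Step 14: x=[6.2331] v=[-2.2052]
Step 15: x=[6.1167] v=[-2.3272]
Step 16: x=[5.9946] v=[-2.4422]
Step 17: x=[5.8671] v=[-2.5499]
Step 18: x=[5.7346] v=[-2.6499]
Step 19: x=[5.5975] v=[-2.7420]
Step 20: x=[5.4562] v=[-2.8259]
Step 21: x=[5.3111] v=[-2.9013]
Step 22: x=[5.1627] v=[-2.9680]
Step 23: x=[5.0114] v=[-3.0258]
Step 24: x=[4.8577] v=[-3.0745]
Step 25: x=[4.7020] v=[-3.1140]
Step 26: x=[4.5448] v=[-3.1441]
Step 27: x=[4.3866] v=[-3.1648]
Step 28: x=[4.2278] v=[-3.1760]
Step 29: x=[4.0689] v=[-3.1777]
Step 30: x=[3.9104] v=[-3.1698]
Step 31: x=[3.7528] v=[-3.1524]
Step 32: x=[3.5965] v=[-3.1256]
Step 33: x=[3.4420] v=[-3.0894]
Step 34: x=[3.2898] v=[-3.0439]
Step 35: x=[3.1403] v=[-2.9893]
Step 36: x=[2.9940] v=[-2.9257]
Step 37: x=[2.8513] v=[-2.8533]
Step 38: x=[2.7127] v=[-2.7724]
Step 39: x=[2.5785] v=[-2.6832]
Step 40: x=[2.4492] v=[-2.5859]
Step 41: x=[2.3252] v=[-2.4809]
Step 42: x=[2.2068] v=[-2.3684]
Step 43: x=[2.0944] v=[-2.2488]
Step 44: x=[1.9883] v=[-2.1225]
Step 45: x=[1.8888] v=[-1.9898]
Step 46: x=[1.7962] v=[-1.8511]
Step 47: x=[1.7109] v=[-1.7069]
Step 48: x=[1.6330] v=[-1.5576]
Step 49: x=[1.5628] v=[-1.4036]
Step 50: x=[1.5005] v=[-1.2454]
Step 51: x=[1.4463] v=[-1.0834]
Step 52: x=[1.4004] v=[-0.9182]
Step 53: x=[1.3629] v=[-0.7502]
v[0] did not become non-negative within 53 steps; using fallback time=2.6500

Answer: 2.6500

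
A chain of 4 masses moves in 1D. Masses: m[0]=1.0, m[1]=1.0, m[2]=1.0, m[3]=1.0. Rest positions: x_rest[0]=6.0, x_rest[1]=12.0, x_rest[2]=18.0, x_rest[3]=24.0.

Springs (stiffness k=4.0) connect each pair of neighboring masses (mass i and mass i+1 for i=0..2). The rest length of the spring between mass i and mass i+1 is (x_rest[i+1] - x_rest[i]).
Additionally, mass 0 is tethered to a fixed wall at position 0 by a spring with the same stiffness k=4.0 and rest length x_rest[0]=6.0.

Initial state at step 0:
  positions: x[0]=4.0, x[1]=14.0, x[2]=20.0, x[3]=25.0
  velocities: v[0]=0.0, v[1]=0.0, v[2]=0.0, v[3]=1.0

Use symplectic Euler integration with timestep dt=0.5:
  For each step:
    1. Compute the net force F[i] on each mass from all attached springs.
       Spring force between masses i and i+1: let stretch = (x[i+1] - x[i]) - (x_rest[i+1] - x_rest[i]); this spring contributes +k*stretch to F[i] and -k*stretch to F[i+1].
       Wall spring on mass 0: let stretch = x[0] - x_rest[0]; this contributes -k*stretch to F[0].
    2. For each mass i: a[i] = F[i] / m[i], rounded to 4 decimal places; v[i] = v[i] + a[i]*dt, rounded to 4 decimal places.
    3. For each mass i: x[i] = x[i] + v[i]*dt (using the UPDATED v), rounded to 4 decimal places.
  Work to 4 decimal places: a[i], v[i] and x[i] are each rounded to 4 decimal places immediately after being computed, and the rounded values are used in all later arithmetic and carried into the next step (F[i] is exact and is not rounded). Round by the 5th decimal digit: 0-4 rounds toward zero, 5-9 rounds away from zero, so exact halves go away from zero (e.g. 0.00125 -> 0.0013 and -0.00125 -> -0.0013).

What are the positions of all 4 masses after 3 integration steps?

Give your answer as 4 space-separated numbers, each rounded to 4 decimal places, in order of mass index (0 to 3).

Answer: 5.0000 12.5000 22.5000 22.5000

Derivation:
Step 0: x=[4.0000 14.0000 20.0000 25.0000] v=[0.0000 0.0000 0.0000 1.0000]
Step 1: x=[10.0000 10.0000 19.0000 26.5000] v=[12.0000 -8.0000 -2.0000 3.0000]
Step 2: x=[6.0000 15.0000 16.5000 26.5000] v=[-8.0000 10.0000 -5.0000 0.0000]
Step 3: x=[5.0000 12.5000 22.5000 22.5000] v=[-2.0000 -5.0000 12.0000 -8.0000]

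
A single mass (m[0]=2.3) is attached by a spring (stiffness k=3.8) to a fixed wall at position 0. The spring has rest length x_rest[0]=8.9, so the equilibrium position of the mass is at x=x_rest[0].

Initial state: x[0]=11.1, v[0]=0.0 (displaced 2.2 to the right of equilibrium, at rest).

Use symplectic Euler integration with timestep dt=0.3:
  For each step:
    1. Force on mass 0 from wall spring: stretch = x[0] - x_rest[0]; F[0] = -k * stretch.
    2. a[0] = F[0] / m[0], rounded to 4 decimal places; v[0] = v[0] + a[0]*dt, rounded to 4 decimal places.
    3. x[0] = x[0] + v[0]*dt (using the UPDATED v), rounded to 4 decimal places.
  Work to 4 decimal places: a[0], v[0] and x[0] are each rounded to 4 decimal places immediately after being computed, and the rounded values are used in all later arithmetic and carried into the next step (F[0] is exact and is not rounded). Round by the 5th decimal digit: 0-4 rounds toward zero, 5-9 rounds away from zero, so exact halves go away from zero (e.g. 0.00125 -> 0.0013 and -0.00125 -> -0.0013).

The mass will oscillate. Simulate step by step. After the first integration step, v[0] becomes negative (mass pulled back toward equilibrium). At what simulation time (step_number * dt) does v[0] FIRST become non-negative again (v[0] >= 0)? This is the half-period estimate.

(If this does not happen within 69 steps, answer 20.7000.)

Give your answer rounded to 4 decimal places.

Step 0: x=[11.1000] v=[0.0000]
Step 1: x=[10.7729] v=[-1.0904]
Step 2: x=[10.1673] v=[-2.0187]
Step 3: x=[9.3733] v=[-2.6468]
Step 4: x=[8.5089] v=[-2.8814]
Step 5: x=[7.7027] v=[-2.6875]
Step 6: x=[7.0745] v=[-2.0941]
Step 7: x=[6.7177] v=[-1.1893]
Step 8: x=[6.6854] v=[-0.1077]
Step 9: x=[6.9824] v=[0.9900]
First v>=0 after going negative at step 9, time=2.7000

Answer: 2.7000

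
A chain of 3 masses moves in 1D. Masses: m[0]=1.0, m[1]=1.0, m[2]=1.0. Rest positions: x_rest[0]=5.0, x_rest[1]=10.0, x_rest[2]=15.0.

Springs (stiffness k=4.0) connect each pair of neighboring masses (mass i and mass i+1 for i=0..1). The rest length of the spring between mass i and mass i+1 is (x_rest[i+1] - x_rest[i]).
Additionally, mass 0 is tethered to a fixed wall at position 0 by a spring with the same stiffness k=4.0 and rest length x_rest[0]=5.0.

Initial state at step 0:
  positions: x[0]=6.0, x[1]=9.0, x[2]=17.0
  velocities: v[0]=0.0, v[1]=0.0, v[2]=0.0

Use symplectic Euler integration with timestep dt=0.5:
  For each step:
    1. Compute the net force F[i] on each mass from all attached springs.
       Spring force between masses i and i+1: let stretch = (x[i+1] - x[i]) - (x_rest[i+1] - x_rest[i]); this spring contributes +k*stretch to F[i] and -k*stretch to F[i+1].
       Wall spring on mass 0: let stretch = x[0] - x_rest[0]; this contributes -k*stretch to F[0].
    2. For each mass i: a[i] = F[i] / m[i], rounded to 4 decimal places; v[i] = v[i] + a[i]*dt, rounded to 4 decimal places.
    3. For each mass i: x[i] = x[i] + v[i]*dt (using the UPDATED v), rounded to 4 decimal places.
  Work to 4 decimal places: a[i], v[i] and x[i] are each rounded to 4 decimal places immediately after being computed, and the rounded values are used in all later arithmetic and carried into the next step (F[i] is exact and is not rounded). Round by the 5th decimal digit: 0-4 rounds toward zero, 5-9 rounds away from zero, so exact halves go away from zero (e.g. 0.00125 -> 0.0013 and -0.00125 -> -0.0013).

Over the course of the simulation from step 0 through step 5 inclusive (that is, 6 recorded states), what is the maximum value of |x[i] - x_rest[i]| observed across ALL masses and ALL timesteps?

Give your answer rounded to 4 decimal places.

Step 0: x=[6.0000 9.0000 17.0000] v=[0.0000 0.0000 0.0000]
Step 1: x=[3.0000 14.0000 14.0000] v=[-6.0000 10.0000 -6.0000]
Step 2: x=[8.0000 8.0000 16.0000] v=[10.0000 -12.0000 4.0000]
Step 3: x=[5.0000 10.0000 15.0000] v=[-6.0000 4.0000 -2.0000]
Step 4: x=[2.0000 12.0000 14.0000] v=[-6.0000 4.0000 -2.0000]
Step 5: x=[7.0000 6.0000 16.0000] v=[10.0000 -12.0000 4.0000]
Max displacement = 4.0000

Answer: 4.0000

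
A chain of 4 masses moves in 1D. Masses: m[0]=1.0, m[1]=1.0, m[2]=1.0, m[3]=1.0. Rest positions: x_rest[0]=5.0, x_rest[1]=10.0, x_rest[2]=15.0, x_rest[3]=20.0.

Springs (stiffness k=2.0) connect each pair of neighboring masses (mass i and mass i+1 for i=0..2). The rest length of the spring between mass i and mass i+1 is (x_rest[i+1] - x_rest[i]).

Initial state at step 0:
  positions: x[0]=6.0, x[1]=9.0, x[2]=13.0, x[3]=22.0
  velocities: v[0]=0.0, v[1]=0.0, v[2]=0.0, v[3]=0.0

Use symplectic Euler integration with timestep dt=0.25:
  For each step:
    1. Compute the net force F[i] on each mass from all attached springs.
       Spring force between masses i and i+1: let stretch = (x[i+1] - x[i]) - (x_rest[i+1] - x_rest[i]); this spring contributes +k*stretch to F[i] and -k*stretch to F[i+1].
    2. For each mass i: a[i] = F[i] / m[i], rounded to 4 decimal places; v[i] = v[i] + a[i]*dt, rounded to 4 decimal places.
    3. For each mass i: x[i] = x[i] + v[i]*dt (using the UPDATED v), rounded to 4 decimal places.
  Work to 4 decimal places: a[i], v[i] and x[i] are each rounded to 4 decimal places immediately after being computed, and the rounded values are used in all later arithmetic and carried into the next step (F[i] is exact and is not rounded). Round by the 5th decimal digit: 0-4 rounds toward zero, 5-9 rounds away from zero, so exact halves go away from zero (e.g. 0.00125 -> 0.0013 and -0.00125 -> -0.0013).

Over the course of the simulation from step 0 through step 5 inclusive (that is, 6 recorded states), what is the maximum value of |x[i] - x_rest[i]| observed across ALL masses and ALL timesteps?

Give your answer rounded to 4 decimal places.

Step 0: x=[6.0000 9.0000 13.0000 22.0000] v=[0.0000 0.0000 0.0000 0.0000]
Step 1: x=[5.7500 9.1250 13.6250 21.5000] v=[-1.0000 0.5000 2.5000 -2.0000]
Step 2: x=[5.2969 9.3906 14.6719 20.6406] v=[-1.8125 1.0625 4.1875 -3.4375]
Step 3: x=[4.7305 9.8047 15.8047 19.6601] v=[-2.2657 1.6563 4.5312 -3.9219]
Step 4: x=[4.1734 10.3345 16.6694 18.8227] v=[-2.2286 2.1192 3.4589 -3.3496]
Step 5: x=[3.7614 10.8860 17.0114 18.3411] v=[-1.6481 2.2061 1.3681 -1.9263]
Max displacement = 2.0114

Answer: 2.0114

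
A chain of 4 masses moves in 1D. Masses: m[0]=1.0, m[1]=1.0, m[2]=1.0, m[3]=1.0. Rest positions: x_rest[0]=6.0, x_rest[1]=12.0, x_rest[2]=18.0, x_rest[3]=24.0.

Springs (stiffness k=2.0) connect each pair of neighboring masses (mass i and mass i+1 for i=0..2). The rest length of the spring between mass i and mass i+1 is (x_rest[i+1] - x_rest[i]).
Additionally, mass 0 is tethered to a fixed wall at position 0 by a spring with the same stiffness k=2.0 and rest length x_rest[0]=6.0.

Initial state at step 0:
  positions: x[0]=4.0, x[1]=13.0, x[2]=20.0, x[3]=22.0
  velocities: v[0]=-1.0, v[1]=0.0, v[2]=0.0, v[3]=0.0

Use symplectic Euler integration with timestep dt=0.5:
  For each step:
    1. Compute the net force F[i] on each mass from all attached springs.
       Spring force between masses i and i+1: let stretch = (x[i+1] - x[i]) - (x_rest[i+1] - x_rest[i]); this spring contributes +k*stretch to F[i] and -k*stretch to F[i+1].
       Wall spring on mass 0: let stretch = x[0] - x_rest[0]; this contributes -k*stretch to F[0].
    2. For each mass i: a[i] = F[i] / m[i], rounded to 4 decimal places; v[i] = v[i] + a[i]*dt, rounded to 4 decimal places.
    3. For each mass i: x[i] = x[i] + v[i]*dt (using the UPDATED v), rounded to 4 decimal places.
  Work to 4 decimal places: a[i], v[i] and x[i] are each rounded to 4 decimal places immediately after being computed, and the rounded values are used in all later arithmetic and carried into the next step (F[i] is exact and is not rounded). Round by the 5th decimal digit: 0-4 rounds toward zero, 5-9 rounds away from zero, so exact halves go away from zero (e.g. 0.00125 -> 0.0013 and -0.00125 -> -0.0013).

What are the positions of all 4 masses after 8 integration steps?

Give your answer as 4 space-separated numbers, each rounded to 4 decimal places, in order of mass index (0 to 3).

Step 0: x=[4.0000 13.0000 20.0000 22.0000] v=[-1.0000 0.0000 0.0000 0.0000]
Step 1: x=[6.0000 12.0000 17.5000 24.0000] v=[4.0000 -2.0000 -5.0000 4.0000]
Step 2: x=[8.0000 10.7500 15.5000 25.7500] v=[4.0000 -2.5000 -4.0000 3.5000]
Step 3: x=[7.3750 10.5000 16.2500 25.3750] v=[-1.2500 -0.5000 1.5000 -0.7500]
Step 4: x=[4.6250 11.5625 18.6875 23.4375] v=[-5.5000 2.1250 4.8750 -3.8750]
Step 5: x=[3.0313 12.7188 19.9375 22.1250] v=[-3.1875 2.3125 2.5000 -2.6250]
Step 6: x=[4.7657 12.6407 18.6719 22.7188] v=[3.4687 -0.1563 -2.5312 1.1875]
Step 7: x=[8.0547 11.6407 16.4142 24.2891] v=[6.5780 -2.0001 -4.5155 3.1406]
Step 8: x=[9.1094 11.2344 15.7072 24.9220] v=[2.1093 -0.8126 -1.4141 1.2657]

Answer: 9.1094 11.2344 15.7072 24.9220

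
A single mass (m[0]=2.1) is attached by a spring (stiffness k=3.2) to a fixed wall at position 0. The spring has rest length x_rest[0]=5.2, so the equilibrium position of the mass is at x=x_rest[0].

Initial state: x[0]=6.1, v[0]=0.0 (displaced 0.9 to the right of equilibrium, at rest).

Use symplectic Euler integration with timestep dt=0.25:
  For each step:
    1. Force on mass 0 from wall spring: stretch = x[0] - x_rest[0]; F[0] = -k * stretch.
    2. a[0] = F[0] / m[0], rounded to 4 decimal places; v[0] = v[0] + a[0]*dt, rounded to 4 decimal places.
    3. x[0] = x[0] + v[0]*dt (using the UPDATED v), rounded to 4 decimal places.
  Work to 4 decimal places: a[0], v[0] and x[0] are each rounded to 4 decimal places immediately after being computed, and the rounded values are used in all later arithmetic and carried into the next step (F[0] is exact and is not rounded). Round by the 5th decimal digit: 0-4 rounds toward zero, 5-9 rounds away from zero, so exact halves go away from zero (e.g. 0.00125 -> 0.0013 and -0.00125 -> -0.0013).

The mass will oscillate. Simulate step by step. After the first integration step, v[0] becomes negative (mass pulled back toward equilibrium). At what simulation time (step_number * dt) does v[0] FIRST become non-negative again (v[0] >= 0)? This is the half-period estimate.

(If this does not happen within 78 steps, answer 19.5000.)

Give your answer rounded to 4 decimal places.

Step 0: x=[6.1000] v=[0.0000]
Step 1: x=[6.0143] v=[-0.3429]
Step 2: x=[5.8510] v=[-0.6531]
Step 3: x=[5.6257] v=[-0.9011]
Step 4: x=[5.3599] v=[-1.0633]
Step 5: x=[5.0789] v=[-1.1242]
Step 6: x=[4.8094] v=[-1.0781]
Step 7: x=[4.5771] v=[-0.9293]
Step 8: x=[4.4041] v=[-0.6920]
Step 9: x=[4.3069] v=[-0.3888]
Step 10: x=[4.2948] v=[-0.0486]
Step 11: x=[4.3689] v=[0.2963]
First v>=0 after going negative at step 11, time=2.7500

Answer: 2.7500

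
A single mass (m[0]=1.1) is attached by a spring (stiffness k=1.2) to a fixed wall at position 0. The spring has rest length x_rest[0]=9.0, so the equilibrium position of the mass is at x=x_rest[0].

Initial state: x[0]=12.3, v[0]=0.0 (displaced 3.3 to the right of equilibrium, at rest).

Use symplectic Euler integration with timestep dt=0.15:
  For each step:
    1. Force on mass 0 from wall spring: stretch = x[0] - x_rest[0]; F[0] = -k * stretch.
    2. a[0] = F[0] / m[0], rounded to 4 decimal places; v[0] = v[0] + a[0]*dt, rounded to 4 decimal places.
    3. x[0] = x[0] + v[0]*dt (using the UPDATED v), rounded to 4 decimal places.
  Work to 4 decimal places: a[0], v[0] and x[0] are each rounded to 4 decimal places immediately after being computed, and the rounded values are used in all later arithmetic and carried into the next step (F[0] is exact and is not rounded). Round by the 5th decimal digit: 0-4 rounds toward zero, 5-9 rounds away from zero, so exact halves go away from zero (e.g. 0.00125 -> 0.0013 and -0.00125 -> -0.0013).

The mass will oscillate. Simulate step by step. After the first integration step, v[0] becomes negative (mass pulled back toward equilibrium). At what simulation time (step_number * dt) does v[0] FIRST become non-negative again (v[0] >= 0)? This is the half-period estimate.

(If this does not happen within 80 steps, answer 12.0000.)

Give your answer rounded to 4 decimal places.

Step 0: x=[12.3000] v=[0.0000]
Step 1: x=[12.2190] v=[-0.5400]
Step 2: x=[12.0590] v=[-1.0667]
Step 3: x=[11.8239] v=[-1.5673]
Step 4: x=[11.5195] v=[-2.0294]
Step 5: x=[11.1532] v=[-2.4417]
Step 6: x=[10.7341] v=[-2.7940]
Step 7: x=[10.2724] v=[-3.0778]
Step 8: x=[9.7795] v=[-3.2860]
Step 9: x=[9.2675] v=[-3.4136]
Step 10: x=[8.7489] v=[-3.4574]
Step 11: x=[8.2365] v=[-3.4163]
Step 12: x=[7.7428] v=[-3.2914]
Step 13: x=[7.2799] v=[-3.0857]
Step 14: x=[6.8593] v=[-2.8042]
Step 15: x=[6.4912] v=[-2.4539]
Step 16: x=[6.1847] v=[-2.0434]
Step 17: x=[5.9473] v=[-1.5827]
Step 18: x=[5.7848] v=[-1.0832]
Step 19: x=[5.7012] v=[-0.5571]
Step 20: x=[5.6986] v=[-0.0173]
Step 21: x=[5.7770] v=[0.5229]
First v>=0 after going negative at step 21, time=3.1500

Answer: 3.1500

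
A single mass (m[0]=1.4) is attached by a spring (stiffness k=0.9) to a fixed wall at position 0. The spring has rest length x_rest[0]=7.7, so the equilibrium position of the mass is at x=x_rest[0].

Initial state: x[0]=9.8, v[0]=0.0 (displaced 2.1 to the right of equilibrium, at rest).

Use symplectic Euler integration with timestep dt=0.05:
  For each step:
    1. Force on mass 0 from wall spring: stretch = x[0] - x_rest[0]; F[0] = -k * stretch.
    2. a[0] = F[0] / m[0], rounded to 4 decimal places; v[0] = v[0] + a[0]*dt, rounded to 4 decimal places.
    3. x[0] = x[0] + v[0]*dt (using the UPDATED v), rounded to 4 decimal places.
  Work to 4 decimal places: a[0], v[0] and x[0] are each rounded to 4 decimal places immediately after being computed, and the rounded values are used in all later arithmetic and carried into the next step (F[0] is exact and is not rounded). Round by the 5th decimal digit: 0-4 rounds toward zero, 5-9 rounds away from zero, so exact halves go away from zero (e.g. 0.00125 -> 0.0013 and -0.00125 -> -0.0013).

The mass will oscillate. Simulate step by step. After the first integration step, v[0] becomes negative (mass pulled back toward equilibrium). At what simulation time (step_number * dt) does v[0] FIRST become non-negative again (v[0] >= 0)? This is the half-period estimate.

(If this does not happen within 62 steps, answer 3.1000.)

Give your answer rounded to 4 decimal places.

Answer: 3.1000

Derivation:
Step 0: x=[9.8000] v=[0.0000]
Step 1: x=[9.7966] v=[-0.0675]
Step 2: x=[9.7899] v=[-0.1349]
Step 3: x=[9.7798] v=[-0.2021]
Step 4: x=[9.7664] v=[-0.2690]
Step 5: x=[9.7496] v=[-0.3354]
Step 6: x=[9.7295] v=[-0.4013]
Step 7: x=[9.7062] v=[-0.4665]
Step 8: x=[9.6797] v=[-0.5310]
Step 9: x=[9.6500] v=[-0.5946]
Step 10: x=[9.6171] v=[-0.6573]
Step 11: x=[9.5812] v=[-0.7189]
Step 12: x=[9.5422] v=[-0.7794]
Step 13: x=[9.5003] v=[-0.8386]
Step 14: x=[9.4555] v=[-0.8965]
Step 15: x=[9.4079] v=[-0.9529]
Step 16: x=[9.3575] v=[-1.0078]
Step 17: x=[9.3044] v=[-1.0611]
Step 18: x=[9.2488] v=[-1.1127]
Step 19: x=[9.1907] v=[-1.1625]
Step 20: x=[9.1302] v=[-1.2104]
Step 21: x=[9.0674] v=[-1.2564]
Step 22: x=[9.0024] v=[-1.3004]
Step 23: x=[8.9353] v=[-1.3423]
Step 24: x=[8.8662] v=[-1.3820]
Step 25: x=[8.7952] v=[-1.4195]
Step 26: x=[8.7225] v=[-1.4547]
Step 27: x=[8.6481] v=[-1.4876]
Step 28: x=[8.5722] v=[-1.5181]
Step 29: x=[8.4949] v=[-1.5461]
Step 30: x=[8.4163] v=[-1.5717]
Step 31: x=[8.3366] v=[-1.5947]
Step 32: x=[8.2558] v=[-1.6152]
Step 33: x=[8.1741] v=[-1.6331]
Step 34: x=[8.0917] v=[-1.6483]
Step 35: x=[8.0087] v=[-1.6609]
Step 36: x=[7.9252] v=[-1.6708]
Step 37: x=[7.8413] v=[-1.6780]
Step 38: x=[7.7572] v=[-1.6825]
Step 39: x=[7.6730] v=[-1.6843]
Step 40: x=[7.5888] v=[-1.6834]
Step 41: x=[7.5048] v=[-1.6798]
Step 42: x=[7.4211] v=[-1.6735]
Step 43: x=[7.3379] v=[-1.6645]
Step 44: x=[7.2553] v=[-1.6529]
Step 45: x=[7.1734] v=[-1.6386]
Step 46: x=[7.0923] v=[-1.6217]
Step 47: x=[7.0122] v=[-1.6022]
Step 48: x=[6.9332] v=[-1.5801]
Step 49: x=[6.8554] v=[-1.5555]
Step 50: x=[6.7790] v=[-1.5284]
Step 51: x=[6.7041] v=[-1.4988]
Step 52: x=[6.6308] v=[-1.4668]
Step 53: x=[6.5592] v=[-1.4324]
Step 54: x=[6.4894] v=[-1.3957]
Step 55: x=[6.4216] v=[-1.3568]
Step 56: x=[6.3558] v=[-1.3157]
Step 57: x=[6.2922] v=[-1.2725]
Step 58: x=[6.2308] v=[-1.2273]
Step 59: x=[6.1718] v=[-1.1801]
Step 60: x=[6.1153] v=[-1.1310]
Step 61: x=[6.0613] v=[-1.0801]
Step 62: x=[6.0099] v=[-1.0274]
v[0] did not become non-negative within 62 steps; using fallback time=3.1000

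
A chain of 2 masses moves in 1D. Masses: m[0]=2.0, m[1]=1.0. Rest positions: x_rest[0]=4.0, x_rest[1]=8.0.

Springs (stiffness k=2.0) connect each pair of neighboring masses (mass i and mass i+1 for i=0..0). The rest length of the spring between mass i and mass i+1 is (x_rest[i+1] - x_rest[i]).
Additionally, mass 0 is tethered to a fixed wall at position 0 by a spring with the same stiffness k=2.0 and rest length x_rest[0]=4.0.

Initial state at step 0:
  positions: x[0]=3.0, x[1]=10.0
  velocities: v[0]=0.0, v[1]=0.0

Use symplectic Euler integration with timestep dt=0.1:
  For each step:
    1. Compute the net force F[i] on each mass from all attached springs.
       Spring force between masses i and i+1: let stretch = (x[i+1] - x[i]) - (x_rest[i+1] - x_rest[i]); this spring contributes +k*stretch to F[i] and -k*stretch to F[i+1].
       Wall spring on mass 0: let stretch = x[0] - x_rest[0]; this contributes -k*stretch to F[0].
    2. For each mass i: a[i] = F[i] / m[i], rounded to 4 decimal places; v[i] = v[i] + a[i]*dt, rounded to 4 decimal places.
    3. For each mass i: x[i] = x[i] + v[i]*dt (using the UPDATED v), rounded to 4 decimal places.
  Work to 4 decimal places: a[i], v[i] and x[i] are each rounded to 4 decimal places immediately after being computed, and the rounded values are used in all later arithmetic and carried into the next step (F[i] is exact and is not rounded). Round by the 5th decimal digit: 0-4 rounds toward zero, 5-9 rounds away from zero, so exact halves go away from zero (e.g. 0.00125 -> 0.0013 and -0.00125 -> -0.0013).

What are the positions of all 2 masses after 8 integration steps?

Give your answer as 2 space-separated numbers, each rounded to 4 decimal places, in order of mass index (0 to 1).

Step 0: x=[3.0000 10.0000] v=[0.0000 0.0000]
Step 1: x=[3.0400 9.9400] v=[0.4000 -0.6000]
Step 2: x=[3.1186 9.8220] v=[0.7860 -1.1800]
Step 3: x=[3.2331 9.6499] v=[1.1445 -1.7207]
Step 4: x=[3.3794 9.4295] v=[1.4629 -2.2041]
Step 5: x=[3.5524 9.1681] v=[1.7300 -2.6141]
Step 6: x=[3.7460 8.8744] v=[1.9363 -2.9372]
Step 7: x=[3.9535 8.5581] v=[2.0745 -3.1629]
Step 8: x=[4.1675 8.2297] v=[2.1396 -3.2838]

Answer: 4.1675 8.2297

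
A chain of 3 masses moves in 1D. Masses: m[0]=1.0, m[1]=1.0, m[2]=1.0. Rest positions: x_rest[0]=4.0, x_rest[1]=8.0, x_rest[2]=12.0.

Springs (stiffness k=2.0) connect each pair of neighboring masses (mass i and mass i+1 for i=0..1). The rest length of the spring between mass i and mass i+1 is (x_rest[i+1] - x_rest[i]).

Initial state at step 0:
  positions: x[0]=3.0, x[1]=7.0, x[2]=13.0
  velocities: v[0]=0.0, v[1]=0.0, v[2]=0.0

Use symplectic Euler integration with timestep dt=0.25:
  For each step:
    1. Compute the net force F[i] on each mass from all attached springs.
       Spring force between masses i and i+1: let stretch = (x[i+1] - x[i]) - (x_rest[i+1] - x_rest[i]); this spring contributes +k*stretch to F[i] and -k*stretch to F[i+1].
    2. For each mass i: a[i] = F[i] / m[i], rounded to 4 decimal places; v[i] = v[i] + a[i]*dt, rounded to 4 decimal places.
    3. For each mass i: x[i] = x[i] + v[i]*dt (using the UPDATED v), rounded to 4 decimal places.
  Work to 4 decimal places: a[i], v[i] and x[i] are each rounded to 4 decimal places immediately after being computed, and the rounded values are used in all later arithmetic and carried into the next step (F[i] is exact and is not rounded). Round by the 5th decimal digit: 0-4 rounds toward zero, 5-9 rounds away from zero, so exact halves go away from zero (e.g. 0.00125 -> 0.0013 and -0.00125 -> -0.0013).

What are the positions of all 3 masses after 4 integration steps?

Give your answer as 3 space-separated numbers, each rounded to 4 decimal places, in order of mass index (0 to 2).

Step 0: x=[3.0000 7.0000 13.0000] v=[0.0000 0.0000 0.0000]
Step 1: x=[3.0000 7.2500 12.7500] v=[0.0000 1.0000 -1.0000]
Step 2: x=[3.0313 7.6563 12.3125] v=[0.1250 1.6250 -1.7500]
Step 3: x=[3.1407 8.0665 11.7930] v=[0.4375 1.6406 -2.0781]
Step 4: x=[3.3658 8.3268 11.3077] v=[0.9004 1.0410 -1.9414]

Answer: 3.3658 8.3268 11.3077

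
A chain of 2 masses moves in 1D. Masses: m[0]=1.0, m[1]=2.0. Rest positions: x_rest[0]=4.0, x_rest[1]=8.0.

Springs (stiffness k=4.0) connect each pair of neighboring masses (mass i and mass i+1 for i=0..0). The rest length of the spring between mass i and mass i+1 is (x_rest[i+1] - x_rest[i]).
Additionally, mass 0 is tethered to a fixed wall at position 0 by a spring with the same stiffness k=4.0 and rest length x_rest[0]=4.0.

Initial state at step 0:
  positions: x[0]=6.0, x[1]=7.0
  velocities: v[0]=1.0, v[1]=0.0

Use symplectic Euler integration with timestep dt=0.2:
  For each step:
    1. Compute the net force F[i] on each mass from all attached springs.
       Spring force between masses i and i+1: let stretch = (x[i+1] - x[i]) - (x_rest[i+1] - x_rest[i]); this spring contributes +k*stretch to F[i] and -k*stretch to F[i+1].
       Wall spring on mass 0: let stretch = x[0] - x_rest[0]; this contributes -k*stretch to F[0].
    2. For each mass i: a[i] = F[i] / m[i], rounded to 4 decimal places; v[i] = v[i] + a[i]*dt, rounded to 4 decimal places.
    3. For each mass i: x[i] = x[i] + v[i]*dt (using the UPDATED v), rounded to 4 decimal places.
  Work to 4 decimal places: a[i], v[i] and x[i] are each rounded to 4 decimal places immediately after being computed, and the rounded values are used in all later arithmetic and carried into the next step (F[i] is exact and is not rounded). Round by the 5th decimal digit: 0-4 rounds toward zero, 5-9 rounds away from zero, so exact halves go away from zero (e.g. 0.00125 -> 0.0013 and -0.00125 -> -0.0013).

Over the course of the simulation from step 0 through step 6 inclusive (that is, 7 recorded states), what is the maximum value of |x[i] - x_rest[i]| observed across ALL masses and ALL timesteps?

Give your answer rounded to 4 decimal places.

Step 0: x=[6.0000 7.0000] v=[1.0000 0.0000]
Step 1: x=[5.4000 7.2400] v=[-3.0000 1.2000]
Step 2: x=[4.2304 7.6528] v=[-5.8480 2.0640]
Step 3: x=[2.9315 8.1118] v=[-6.4944 2.2950]
Step 4: x=[1.9924 8.4764] v=[-4.6954 1.8229]
Step 5: x=[1.7720 8.6423] v=[-1.1021 0.8293]
Step 6: x=[2.3673 8.5785] v=[2.9765 -0.3188]
Max displacement = 2.2280

Answer: 2.2280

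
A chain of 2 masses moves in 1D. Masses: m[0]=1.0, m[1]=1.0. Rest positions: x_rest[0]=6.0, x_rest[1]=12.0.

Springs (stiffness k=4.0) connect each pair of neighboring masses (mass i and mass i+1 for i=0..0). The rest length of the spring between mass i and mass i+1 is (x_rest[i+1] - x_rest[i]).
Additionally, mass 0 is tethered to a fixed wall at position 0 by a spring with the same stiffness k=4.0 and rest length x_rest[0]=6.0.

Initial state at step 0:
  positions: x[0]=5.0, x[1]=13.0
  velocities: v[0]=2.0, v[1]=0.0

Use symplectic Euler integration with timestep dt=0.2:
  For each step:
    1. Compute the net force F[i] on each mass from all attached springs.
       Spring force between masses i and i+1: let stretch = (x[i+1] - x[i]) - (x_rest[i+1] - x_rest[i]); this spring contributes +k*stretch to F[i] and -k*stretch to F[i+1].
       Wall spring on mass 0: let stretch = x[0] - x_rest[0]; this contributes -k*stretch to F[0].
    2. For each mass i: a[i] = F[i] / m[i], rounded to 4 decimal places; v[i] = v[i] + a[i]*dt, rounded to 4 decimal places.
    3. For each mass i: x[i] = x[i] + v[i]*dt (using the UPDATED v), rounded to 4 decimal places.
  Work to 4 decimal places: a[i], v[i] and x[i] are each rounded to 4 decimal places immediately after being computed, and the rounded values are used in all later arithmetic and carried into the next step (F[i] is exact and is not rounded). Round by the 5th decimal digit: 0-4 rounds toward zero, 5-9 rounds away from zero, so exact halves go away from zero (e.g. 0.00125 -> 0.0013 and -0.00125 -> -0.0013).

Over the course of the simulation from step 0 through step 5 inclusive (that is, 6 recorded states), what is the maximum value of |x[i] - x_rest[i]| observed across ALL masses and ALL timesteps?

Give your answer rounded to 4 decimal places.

Step 0: x=[5.0000 13.0000] v=[2.0000 0.0000]
Step 1: x=[5.8800 12.6800] v=[4.4000 -1.6000]
Step 2: x=[6.9072 12.2320] v=[5.1360 -2.2400]
Step 3: x=[7.6812 11.8920] v=[3.8701 -1.6998]
Step 4: x=[7.9000 11.8383] v=[1.0938 -0.2684]
Step 5: x=[7.4849 12.1145] v=[-2.0756 1.3810]
Max displacement = 1.9000

Answer: 1.9000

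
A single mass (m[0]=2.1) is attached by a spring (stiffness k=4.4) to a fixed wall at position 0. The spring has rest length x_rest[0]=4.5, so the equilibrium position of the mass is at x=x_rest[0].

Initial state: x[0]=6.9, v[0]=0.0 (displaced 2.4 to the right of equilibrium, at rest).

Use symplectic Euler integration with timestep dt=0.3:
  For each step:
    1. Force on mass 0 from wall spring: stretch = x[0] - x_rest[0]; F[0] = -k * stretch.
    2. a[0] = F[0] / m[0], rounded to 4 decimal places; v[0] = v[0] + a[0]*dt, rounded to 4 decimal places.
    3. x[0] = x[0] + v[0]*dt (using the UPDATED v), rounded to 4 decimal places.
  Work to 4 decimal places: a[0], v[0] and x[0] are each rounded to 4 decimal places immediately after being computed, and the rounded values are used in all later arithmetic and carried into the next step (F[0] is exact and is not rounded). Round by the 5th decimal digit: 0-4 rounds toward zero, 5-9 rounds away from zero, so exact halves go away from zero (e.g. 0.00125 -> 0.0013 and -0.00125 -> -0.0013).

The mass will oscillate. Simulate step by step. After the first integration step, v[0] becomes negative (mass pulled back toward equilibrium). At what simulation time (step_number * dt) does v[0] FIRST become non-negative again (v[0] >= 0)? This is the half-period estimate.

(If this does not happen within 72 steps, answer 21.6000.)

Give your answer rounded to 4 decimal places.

Answer: 2.4000

Derivation:
Step 0: x=[6.9000] v=[0.0000]
Step 1: x=[6.4474] v=[-1.5086]
Step 2: x=[5.6276] v=[-2.7327]
Step 3: x=[4.5952] v=[-3.4415]
Step 4: x=[3.5448] v=[-3.5014]
Step 5: x=[2.6745] v=[-2.9010]
Step 6: x=[2.1485] v=[-1.7535]
Step 7: x=[2.0659] v=[-0.2754]
Step 8: x=[2.4423] v=[1.2546]
First v>=0 after going negative at step 8, time=2.4000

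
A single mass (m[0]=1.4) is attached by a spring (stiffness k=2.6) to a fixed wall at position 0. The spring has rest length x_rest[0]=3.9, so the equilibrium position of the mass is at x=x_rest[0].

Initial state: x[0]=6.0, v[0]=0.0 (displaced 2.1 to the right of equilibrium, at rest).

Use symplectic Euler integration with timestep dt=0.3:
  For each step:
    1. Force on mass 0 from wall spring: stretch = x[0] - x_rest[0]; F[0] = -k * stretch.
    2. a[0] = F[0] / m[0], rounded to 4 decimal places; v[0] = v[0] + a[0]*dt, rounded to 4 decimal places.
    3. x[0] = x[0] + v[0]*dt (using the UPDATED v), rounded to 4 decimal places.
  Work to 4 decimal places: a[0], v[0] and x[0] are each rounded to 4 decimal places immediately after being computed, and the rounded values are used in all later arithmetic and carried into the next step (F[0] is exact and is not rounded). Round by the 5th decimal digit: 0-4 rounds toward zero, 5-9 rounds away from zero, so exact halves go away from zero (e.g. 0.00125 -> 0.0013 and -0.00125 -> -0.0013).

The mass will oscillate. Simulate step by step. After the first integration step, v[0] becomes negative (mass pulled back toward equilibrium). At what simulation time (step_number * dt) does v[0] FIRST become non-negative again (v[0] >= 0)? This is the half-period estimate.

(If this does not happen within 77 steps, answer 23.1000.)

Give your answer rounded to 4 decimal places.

Step 0: x=[6.0000] v=[0.0000]
Step 1: x=[5.6490] v=[-1.1700]
Step 2: x=[5.0057] v=[-2.1444]
Step 3: x=[4.1776] v=[-2.7604]
Step 4: x=[3.3031] v=[-2.9151]
Step 5: x=[2.5283] v=[-2.5826]
Step 6: x=[1.9828] v=[-1.8184]
Step 7: x=[1.7577] v=[-0.7503]
Step 8: x=[1.8907] v=[0.4433]
First v>=0 after going negative at step 8, time=2.4000

Answer: 2.4000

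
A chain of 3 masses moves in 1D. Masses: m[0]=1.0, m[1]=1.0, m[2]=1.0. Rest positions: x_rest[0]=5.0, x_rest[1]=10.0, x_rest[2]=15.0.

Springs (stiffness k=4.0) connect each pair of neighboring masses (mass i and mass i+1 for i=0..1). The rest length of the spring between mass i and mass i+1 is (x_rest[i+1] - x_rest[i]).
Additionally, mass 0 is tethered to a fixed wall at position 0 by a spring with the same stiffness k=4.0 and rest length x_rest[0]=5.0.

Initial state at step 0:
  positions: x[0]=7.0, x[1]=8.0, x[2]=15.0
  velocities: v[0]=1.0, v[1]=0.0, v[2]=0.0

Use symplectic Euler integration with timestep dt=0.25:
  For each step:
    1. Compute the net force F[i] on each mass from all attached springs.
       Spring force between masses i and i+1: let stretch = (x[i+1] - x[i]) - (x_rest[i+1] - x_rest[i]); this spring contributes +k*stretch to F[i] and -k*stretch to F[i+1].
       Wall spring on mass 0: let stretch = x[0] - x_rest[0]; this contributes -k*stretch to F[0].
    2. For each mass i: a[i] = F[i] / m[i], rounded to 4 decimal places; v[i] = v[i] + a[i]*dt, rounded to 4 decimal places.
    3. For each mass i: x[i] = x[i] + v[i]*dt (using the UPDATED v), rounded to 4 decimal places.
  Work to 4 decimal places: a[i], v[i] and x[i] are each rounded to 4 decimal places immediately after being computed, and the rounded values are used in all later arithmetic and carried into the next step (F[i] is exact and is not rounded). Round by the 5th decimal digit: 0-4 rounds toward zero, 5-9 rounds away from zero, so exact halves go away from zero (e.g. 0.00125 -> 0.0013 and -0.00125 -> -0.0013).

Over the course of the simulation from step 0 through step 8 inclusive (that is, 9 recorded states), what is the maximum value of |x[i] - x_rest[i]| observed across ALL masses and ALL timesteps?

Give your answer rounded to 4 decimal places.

Step 0: x=[7.0000 8.0000 15.0000] v=[1.0000 0.0000 0.0000]
Step 1: x=[5.7500 9.5000 14.5000] v=[-5.0000 6.0000 -2.0000]
Step 2: x=[4.0000 11.3125 14.0000] v=[-7.0000 7.2500 -2.0000]
Step 3: x=[3.0781 11.9688 14.0781] v=[-3.6875 2.6250 0.3125]
Step 4: x=[3.6094 10.9297 14.8789] v=[2.1251 -4.1564 3.2032]
Step 5: x=[5.0684 9.0478 15.9424] v=[5.8360 -7.5275 4.2540]
Step 6: x=[6.2552 7.8947 16.5323] v=[4.7470 -4.6123 2.3594]
Step 7: x=[6.2880 8.4912 16.2128] v=[0.1313 2.3858 -1.2782]
Step 8: x=[5.2996 10.4673 15.2129] v=[-3.9535 7.9042 -3.9998]
Max displacement = 2.1053

Answer: 2.1053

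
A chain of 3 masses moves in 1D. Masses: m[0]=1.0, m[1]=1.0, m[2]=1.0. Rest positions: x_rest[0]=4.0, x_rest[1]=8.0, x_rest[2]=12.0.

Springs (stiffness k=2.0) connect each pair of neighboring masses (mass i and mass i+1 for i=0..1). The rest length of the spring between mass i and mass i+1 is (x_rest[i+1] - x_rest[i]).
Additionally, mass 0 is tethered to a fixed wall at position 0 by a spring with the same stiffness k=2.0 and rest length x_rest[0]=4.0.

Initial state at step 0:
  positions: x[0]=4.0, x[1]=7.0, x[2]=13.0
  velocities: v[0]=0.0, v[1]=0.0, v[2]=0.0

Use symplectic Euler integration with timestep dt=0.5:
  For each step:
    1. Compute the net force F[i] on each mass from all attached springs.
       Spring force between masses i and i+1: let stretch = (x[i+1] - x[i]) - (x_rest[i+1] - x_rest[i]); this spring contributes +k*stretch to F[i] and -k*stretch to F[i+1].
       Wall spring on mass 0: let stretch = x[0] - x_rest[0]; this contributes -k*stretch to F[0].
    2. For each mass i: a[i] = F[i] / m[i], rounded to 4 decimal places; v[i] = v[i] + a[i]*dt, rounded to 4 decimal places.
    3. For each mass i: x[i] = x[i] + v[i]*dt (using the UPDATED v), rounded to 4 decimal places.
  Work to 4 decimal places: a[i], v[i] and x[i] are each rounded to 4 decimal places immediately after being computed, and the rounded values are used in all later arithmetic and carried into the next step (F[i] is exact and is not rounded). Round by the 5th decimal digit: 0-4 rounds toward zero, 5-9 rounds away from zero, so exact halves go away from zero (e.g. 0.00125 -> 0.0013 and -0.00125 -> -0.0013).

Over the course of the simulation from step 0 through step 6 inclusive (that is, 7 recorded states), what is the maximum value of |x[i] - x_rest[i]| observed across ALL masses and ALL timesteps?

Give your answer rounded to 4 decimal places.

Answer: 1.4687

Derivation:
Step 0: x=[4.0000 7.0000 13.0000] v=[0.0000 0.0000 0.0000]
Step 1: x=[3.5000 8.5000 12.0000] v=[-1.0000 3.0000 -2.0000]
Step 2: x=[3.7500 9.2500 11.2500] v=[0.5000 1.5000 -1.5000]
Step 3: x=[4.8750 8.2500 11.5000] v=[2.2500 -2.0000 0.5000]
Step 4: x=[5.2500 7.1875 12.1250] v=[0.7500 -2.1250 1.2500]
Step 5: x=[3.9688 7.6250 12.2813] v=[-2.5625 0.8750 0.3125]
Step 6: x=[2.5313 8.5626 12.1094] v=[-2.8751 1.8751 -0.3438]
Max displacement = 1.4687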